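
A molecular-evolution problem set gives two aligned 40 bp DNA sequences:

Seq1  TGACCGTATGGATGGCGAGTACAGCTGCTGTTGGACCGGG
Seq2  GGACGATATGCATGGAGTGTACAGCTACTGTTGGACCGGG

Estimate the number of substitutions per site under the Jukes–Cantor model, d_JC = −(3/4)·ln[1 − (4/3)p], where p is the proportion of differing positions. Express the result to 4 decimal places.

0.1993

The sequences differ at positions 1 (T/G), 5 (C/G), 6 (G/A), 11 (G/C), 16 (C/A), 18 (A/T), 27 (G/A).
p = 7/40 = 0.175000.
d = −0.75 · ln(1 − (4/3)·0.175000) = −0.75 · ln(0.766667) = −0.75 · (-0.265703) = 0.1993.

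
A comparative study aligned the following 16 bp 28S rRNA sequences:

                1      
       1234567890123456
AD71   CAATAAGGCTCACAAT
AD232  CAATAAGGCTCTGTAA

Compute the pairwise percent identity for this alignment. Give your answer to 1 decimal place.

75.0%

The sequences differ at positions 12 (A/T), 13 (C/G), 14 (A/T), 16 (T/A).
12 of the 16 sites match, so the percent identity is 12/16 × 100 = 75.0%.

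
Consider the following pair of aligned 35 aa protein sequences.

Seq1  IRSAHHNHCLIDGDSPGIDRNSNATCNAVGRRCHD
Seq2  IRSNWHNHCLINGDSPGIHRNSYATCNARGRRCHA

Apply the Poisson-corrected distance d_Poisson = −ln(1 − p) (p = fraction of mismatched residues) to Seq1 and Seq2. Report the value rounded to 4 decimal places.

0.2231

The sequences differ at positions 4 (A/N), 5 (H/W), 12 (D/N), 19 (D/H), 23 (N/Y), 29 (V/R), 35 (D/A).
p = 7/35 = 0.200000.
d = −ln(1 − 0.200000) = −ln(0.800000) = 0.2231.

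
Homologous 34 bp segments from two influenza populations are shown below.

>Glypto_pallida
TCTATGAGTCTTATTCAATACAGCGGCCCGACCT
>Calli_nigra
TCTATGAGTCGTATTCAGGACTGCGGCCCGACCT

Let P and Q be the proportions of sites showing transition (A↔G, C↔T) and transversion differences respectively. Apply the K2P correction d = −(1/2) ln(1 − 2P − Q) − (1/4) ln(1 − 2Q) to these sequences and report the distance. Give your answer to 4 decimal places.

The sequences differ at positions 11 (T/G, transversion), 18 (A/G, transition), 19 (T/G, transversion), 22 (A/T, transversion).
Of the 4 differences, 1 transition and 3 transversions over 34 sites: P = 1/34 = 0.029412, Q = 3/34 = 0.088235.
d = −0.5·ln(0.852941) − 0.25·ln(0.823530) = −0.5·(-0.159065) − 0.25·(-0.194155) = 0.1281.

0.1281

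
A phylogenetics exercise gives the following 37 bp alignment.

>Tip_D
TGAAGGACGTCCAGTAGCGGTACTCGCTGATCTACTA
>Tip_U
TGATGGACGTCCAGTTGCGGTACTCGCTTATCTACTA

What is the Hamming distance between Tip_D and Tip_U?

3

Differing sites — 4:A/T; 16:A/T; 29:G/T.
That gives 3 mismatches out of 37 aligned sites, so the Hamming distance is 3.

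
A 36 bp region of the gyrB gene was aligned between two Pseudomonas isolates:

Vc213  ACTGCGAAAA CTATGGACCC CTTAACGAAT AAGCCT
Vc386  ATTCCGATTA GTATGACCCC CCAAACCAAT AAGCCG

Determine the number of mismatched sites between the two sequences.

11

Mismatches occur at site 2 (C↔T), site 4 (G↔C), site 8 (A↔T), site 9 (A↔T), site 11 (C↔G), site 16 (G↔A), site 17 (A↔C), site 22 (T↔C), site 23 (T↔A), site 27 (G↔C), site 36 (T↔G).
That gives 11 mismatches out of 36 aligned sites, so the Hamming distance is 11.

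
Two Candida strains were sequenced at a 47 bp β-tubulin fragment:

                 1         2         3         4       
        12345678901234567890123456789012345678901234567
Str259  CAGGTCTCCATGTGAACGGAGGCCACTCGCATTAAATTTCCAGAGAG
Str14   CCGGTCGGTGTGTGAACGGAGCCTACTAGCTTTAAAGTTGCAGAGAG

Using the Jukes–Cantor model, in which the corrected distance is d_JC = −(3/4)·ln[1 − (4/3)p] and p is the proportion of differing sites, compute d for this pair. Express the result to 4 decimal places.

Differing sites — 2:A/C; 7:T/G; 8:C/G; 9:C/T; 10:A/G; 22:G/C; 24:C/T; 28:C/A; 31:A/T; 37:T/G; 40:C/G.
p = 11/47 = 0.234043.
d = −0.75 · ln(1 − (4/3)·0.234043) = −0.75 · ln(0.687943) = −0.75 · (-0.374049) = 0.2805.

0.2805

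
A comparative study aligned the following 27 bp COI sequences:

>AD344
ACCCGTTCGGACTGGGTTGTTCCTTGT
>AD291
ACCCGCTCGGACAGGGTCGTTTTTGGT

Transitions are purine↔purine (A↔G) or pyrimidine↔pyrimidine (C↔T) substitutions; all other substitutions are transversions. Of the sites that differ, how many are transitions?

4

The sequences differ at positions 6 (T/C, transition), 13 (T/A, transversion), 18 (T/C, transition), 22 (C/T, transition), 23 (C/T, transition), 25 (T/G, transversion).
Of the 6 differences, 4 transitions and 2 transversions, so the answer is 4.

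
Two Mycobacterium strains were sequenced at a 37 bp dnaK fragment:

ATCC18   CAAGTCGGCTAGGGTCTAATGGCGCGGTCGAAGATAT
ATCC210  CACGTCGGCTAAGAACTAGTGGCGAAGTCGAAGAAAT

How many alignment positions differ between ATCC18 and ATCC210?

8

Differing sites — 3:A/C; 12:G/A; 14:G/A; 15:T/A; 19:A/G; 25:C/A; 26:G/A; 35:T/A.
That gives 8 mismatches out of 37 aligned sites, so the Hamming distance is 8.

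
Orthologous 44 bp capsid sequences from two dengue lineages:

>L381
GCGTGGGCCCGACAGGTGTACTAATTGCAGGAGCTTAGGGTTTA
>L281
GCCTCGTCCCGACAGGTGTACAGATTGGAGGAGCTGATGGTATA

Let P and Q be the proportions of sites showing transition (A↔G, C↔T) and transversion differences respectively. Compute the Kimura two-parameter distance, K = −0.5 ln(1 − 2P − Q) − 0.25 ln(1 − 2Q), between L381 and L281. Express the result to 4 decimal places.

Mismatches occur at site 3 (G/C, transversion), site 5 (G/C, transversion), site 7 (G/T, transversion), site 22 (T/A, transversion), site 23 (A/G, transition), site 28 (C/G, transversion), site 36 (T/G, transversion), site 38 (G/T, transversion), site 42 (T/A, transversion).
Of the 9 differences, 1 transition and 8 transversions over 44 sites: P = 1/44 = 0.022727, Q = 8/44 = 0.181818.
d = −0.5·ln(0.772728) − 0.25·ln(0.636364) = −0.5·(-0.257828) − 0.25·(-0.451985) = 0.2419.

0.2419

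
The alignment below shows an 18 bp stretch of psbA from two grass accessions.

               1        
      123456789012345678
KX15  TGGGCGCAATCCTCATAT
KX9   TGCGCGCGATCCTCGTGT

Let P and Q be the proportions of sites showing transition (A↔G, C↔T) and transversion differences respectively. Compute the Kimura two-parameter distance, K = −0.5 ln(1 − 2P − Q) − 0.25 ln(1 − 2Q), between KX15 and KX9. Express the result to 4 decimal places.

0.2757

Differing sites — 3:G/C (Tv); 8:A/G (Ti); 15:A/G (Ti); 17:A/G (Ti).
Of the 4 differences, 3 transitions and 1 transversion over 18 sites: P = 3/18 = 0.166667, Q = 1/18 = 0.055556.
d = −0.5·ln(0.611110) − 0.25·ln(0.888888) = −0.5·(-0.492478) − 0.25·(-0.117784) = 0.2757.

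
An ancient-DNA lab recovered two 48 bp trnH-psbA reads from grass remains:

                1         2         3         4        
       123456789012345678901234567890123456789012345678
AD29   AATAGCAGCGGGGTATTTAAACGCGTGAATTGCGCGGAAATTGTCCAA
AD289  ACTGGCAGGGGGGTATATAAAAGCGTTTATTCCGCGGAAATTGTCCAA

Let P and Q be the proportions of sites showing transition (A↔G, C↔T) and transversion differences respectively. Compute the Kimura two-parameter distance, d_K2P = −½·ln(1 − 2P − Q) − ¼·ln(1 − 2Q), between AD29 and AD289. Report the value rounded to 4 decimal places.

0.1900

Mismatches occur at site 2 (A→C, transversion), site 4 (A→G, transition), site 9 (C→G, transversion), site 17 (T→A, transversion), site 22 (C→A, transversion), site 27 (G→T, transversion), site 28 (A→T, transversion), site 32 (G→C, transversion).
Of the 8 differences, 1 transition and 7 transversions over 48 sites: P = 1/48 = 0.020833, Q = 7/48 = 0.145833.
d = −0.5·ln(0.812501) − 0.25·ln(0.708334) = −0.5·(-0.207638) − 0.25·(-0.344840) = 0.1900.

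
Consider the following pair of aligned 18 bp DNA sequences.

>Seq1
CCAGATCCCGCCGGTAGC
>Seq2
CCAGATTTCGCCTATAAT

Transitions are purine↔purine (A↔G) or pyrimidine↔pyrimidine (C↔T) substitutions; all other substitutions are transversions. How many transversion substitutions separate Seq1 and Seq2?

Differing sites — 7:C/T (Ti); 8:C/T (Ti); 13:G/T (Tv); 14:G/A (Ti); 17:G/A (Ti); 18:C/T (Ti).
Of the 6 differences, 5 transitions and 1 transversion, so the answer is 1.

1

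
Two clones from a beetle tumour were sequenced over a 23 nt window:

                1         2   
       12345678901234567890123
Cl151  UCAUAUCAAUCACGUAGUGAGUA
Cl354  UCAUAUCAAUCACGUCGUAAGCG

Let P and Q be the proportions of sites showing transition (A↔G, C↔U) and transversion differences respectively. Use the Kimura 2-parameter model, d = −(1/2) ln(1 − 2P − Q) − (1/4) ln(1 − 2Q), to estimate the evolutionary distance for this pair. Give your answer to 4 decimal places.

0.2042

Mismatches occur at site 16 (A/C, transversion), site 19 (G/A, transition), site 22 (U/C, transition), site 23 (A/G, transition).
Of the 4 differences, 3 transitions and 1 transversion over 23 sites: P = 3/23 = 0.130435, Q = 1/23 = 0.043478.
d = −0.5·ln(0.695652) − 0.25·ln(0.913044) = −0.5·(-0.362906) − 0.25·(-0.090971) = 0.2042.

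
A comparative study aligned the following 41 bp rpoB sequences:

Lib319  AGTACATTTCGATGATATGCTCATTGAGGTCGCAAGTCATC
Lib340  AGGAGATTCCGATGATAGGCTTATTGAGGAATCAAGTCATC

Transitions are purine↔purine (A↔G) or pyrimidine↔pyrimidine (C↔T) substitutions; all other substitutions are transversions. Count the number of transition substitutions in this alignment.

2

Mismatches occur at site 3 (T↔G, transversion), site 5 (C↔G, transversion), site 9 (T↔C, transition), site 18 (T↔G, transversion), site 22 (C↔T, transition), site 30 (T↔A, transversion), site 31 (C↔A, transversion), site 32 (G↔T, transversion).
Of the 8 differences, 2 transitions and 6 transversions, so the answer is 2.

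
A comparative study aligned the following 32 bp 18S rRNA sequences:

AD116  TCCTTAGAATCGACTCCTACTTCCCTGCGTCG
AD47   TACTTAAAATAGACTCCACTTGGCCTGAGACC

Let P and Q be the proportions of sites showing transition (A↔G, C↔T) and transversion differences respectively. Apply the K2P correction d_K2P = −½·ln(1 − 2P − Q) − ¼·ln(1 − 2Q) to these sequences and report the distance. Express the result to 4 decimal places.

Differing sites — 2:C/A (Tv); 7:G/A (Ti); 11:C/A (Tv); 18:T/A (Tv); 19:A/C (Tv); 20:C/T (Ti); 22:T/G (Tv); 23:C/G (Tv); 28:C/A (Tv); 30:T/A (Tv); 32:G/C (Tv).
Of the 11 differences, 2 transitions and 9 transversions over 32 sites: P = 2/32 = 0.062500, Q = 9/32 = 0.281250.
d = −0.5·ln(0.593750) − 0.25·ln(0.437500) = −0.5·(-0.521297) − 0.25·(-0.826679) = 0.4673.

0.4673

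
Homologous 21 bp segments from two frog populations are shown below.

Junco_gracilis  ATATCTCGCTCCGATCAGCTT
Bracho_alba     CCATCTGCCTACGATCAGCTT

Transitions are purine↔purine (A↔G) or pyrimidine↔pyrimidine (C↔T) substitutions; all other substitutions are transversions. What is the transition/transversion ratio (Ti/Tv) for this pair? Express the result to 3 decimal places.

The sequences differ at positions 1 (A/C, transversion), 2 (T/C, transition), 7 (C/G, transversion), 8 (G/C, transversion), 11 (C/A, transversion).
Of the 5 differences, 1 transition and 4 transversions, so Ti/Tv = 1/4 = 0.250.

0.250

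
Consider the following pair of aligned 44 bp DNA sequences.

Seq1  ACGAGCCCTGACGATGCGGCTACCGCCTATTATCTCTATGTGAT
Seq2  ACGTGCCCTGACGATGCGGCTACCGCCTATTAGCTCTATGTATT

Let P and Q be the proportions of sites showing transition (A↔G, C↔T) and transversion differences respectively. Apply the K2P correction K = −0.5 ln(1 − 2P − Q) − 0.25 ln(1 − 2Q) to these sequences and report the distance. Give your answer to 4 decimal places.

The sequences differ at positions 4 (A/T, transversion), 33 (T/G, transversion), 42 (G/A, transition), 43 (A/T, transversion).
Of the 4 differences, 1 transition and 3 transversions over 44 sites: P = 1/44 = 0.022727, Q = 3/44 = 0.068182.
d = −0.5·ln(0.886364) − 0.25·ln(0.863636) = −0.5·(-0.120628) − 0.25·(-0.146604) = 0.0970.

0.0970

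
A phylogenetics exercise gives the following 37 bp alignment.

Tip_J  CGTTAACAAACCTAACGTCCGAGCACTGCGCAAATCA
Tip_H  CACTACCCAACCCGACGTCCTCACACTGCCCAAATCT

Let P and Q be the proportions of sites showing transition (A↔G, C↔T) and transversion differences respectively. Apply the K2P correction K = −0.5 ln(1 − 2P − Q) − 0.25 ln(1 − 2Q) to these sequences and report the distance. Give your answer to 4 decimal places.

Differing sites — 2:G/A (Ti); 3:T/C (Ti); 6:A/C (Tv); 8:A/C (Tv); 13:T/C (Ti); 14:A/G (Ti); 21:G/T (Tv); 22:A/C (Tv); 23:G/A (Ti); 30:G/C (Tv); 37:A/T (Tv).
Of the 11 differences, 5 transitions and 6 transversions over 37 sites: P = 5/37 = 0.135135, Q = 6/37 = 0.162162.
d = −0.5·ln(0.567568) − 0.25·ln(0.675676) = −0.5·(-0.566395) − 0.25·(-0.392042) = 0.3812.

0.3812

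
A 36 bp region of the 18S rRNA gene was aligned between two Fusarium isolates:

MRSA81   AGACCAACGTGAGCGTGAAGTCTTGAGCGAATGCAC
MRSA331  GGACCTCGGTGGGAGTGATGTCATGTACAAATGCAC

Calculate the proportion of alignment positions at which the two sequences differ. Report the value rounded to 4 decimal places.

Differing sites — 1:A/G; 6:A/T; 7:A/C; 8:C/G; 12:A/G; 14:C/A; 19:A/T; 23:T/A; 26:A/T; 27:G/A; 29:G/A.
There are 11 differences over 36 sites, so p = 11/36 = 0.3056.

0.3056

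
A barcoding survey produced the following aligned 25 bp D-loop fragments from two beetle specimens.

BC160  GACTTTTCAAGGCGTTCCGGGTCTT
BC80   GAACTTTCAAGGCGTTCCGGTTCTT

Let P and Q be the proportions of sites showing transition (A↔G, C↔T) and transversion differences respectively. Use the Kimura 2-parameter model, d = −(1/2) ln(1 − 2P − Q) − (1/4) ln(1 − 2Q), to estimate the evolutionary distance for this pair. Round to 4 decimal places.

Differing sites — 3:C/A (Tv); 4:T/C (Ti); 21:G/T (Tv).
Of the 3 differences, 1 transition and 2 transversions over 25 sites: P = 1/25 = 0.040000, Q = 2/25 = 0.080000.
d = −0.5·ln(0.840000) − 0.25·ln(0.840000) = −0.5·(-0.174353) − 0.25·(-0.174353) = 0.1308.

0.1308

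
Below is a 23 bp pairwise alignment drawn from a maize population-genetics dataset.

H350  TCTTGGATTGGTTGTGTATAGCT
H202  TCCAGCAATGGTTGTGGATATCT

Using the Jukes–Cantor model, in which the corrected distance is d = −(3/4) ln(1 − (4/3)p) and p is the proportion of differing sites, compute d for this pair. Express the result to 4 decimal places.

0.3206

The sequences differ at positions 3 (T/C), 4 (T/A), 6 (G/C), 8 (T/A), 17 (T/G), 21 (G/T).
p = 6/23 = 0.260870.
d = −0.75 · ln(1 − (4/3)·0.260870) = −0.75 · ln(0.652173) = −0.75 · (-0.427445) = 0.3206.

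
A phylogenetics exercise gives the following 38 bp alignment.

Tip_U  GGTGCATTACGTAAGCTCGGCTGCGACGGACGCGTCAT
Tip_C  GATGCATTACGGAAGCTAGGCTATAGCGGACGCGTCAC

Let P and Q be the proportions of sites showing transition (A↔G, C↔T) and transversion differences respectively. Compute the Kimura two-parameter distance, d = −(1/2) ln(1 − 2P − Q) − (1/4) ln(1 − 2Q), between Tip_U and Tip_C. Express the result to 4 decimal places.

0.2576

The sequences differ at positions 2 (G/A, transition), 12 (T/G, transversion), 18 (C/A, transversion), 23 (G/A, transition), 24 (C/T, transition), 25 (G/A, transition), 26 (A/G, transition), 38 (T/C, transition).
Of the 8 differences, 6 transitions and 2 transversions over 38 sites: P = 6/38 = 0.157895, Q = 2/38 = 0.052632.
d = −0.5·ln(0.631578) − 0.25·ln(0.894736) = −0.5·(-0.459534) − 0.25·(-0.111227) = 0.2576.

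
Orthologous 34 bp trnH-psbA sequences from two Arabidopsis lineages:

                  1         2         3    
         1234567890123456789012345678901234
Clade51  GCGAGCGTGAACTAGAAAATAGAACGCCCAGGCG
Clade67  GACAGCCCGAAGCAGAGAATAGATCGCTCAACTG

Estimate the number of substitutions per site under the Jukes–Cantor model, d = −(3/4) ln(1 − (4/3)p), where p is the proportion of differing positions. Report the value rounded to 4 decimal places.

Mismatches occur at site 2 (C↔A), site 3 (G↔C), site 7 (G↔C), site 8 (T↔C), site 12 (C↔G), site 13 (T↔C), site 17 (A↔G), site 24 (A↔T), site 28 (C↔T), site 31 (G↔A), site 32 (G↔C), site 33 (C↔T).
p = 12/34 = 0.352941.
d = −0.75 · ln(1 − (4/3)·0.352941) = −0.75 · ln(0.529412) = −0.75 · (-0.635988) = 0.4770.

0.4770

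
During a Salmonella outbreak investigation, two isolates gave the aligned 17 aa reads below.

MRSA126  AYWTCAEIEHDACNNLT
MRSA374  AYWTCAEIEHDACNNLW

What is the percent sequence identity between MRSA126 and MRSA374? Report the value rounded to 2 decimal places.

94.12%

A single mismatch occurs at site 17 (T/W).
16 of the 17 sites match, so the percent identity is 16/17 × 100 = 94.12%.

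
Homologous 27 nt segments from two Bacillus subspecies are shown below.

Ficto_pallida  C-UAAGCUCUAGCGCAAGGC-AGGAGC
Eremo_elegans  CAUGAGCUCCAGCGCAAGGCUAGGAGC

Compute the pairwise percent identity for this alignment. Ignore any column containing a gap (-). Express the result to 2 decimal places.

92.00%

Excluding the 2 gap columns leaves 25 comparable sites.
The sequences differ at positions 4 (A/G), 10 (U/C).
23 of the 25 comparable sites match, so the percent identity is 23/25 × 100 = 92.00%.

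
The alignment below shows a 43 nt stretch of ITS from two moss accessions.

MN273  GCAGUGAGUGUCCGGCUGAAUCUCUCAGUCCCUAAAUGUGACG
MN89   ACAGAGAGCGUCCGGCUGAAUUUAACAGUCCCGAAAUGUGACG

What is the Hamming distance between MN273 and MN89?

Differing sites — 1:G/A; 5:U/A; 9:U/C; 22:C/U; 24:C/A; 25:U/A; 33:U/G.
That gives 7 mismatches out of 43 aligned sites, so the Hamming distance is 7.

7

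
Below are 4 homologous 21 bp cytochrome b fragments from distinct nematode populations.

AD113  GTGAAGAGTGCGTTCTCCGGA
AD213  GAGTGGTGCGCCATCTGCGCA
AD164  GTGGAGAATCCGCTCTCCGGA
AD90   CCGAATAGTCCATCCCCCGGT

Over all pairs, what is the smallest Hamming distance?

Pairwise Hamming distances:
  AD113 vs AD213: 9
  AD113 vs AD164: 4
  AD113 vs AD90: 8
  AD213 vs AD164: 11
  AD213 vs AD90: 15
  AD164 vs AD90: 10
The smallest is 4, between AD113 and AD164.

4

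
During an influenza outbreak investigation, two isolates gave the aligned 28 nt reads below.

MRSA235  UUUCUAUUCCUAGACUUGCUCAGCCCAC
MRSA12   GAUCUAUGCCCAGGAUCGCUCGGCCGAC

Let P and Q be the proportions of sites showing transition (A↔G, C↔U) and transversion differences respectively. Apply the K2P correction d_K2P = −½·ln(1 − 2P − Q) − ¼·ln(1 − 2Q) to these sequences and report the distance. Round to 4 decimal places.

The sequences differ at positions 1 (U/G, transversion), 2 (U/A, transversion), 8 (U/G, transversion), 11 (U/C, transition), 14 (A/G, transition), 15 (C/A, transversion), 17 (U/C, transition), 22 (A/G, transition), 26 (C/G, transversion).
Of the 9 differences, 4 transitions and 5 transversions over 28 sites: P = 4/28 = 0.142857, Q = 5/28 = 0.178571.
d = −0.5·ln(0.535715) − 0.25·ln(0.642858) = −0.5·(-0.624153) − 0.25·(-0.441831) = 0.4225.

0.4225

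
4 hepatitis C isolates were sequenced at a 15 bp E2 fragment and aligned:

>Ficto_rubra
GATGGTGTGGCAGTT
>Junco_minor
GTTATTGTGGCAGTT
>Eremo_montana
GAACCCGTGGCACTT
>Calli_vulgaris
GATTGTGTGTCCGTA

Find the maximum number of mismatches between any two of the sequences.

Pairwise Hamming distances:
  Ficto_rubra vs Junco_minor: 3
  Ficto_rubra vs Eremo_montana: 5
  Ficto_rubra vs Calli_vulgaris: 4
  Junco_minor vs Eremo_montana: 6
  Junco_minor vs Calli_vulgaris: 6
  Eremo_montana vs Calli_vulgaris: 8
The largest is 8, between Eremo_montana and Calli_vulgaris.

8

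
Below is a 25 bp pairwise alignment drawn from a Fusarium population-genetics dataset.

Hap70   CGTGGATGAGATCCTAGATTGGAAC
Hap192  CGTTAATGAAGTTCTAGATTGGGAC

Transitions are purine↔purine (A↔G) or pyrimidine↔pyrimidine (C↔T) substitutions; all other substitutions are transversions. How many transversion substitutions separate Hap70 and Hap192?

Differing sites — 4:G/T (Tv); 5:G/A (Ti); 10:G/A (Ti); 11:A/G (Ti); 13:C/T (Ti); 23:A/G (Ti).
Of the 6 differences, 5 transitions and 1 transversion, so the answer is 1.

1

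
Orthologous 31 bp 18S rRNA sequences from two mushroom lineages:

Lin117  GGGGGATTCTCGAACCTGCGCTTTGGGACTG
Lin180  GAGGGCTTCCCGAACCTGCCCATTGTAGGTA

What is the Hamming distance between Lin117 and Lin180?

10

Differing sites — 2:G/A; 6:A/C; 10:T/C; 20:G/C; 22:T/A; 26:G/T; 27:G/A; 28:A/G; 29:C/G; 31:G/A.
That gives 10 mismatches out of 31 aligned sites, so the Hamming distance is 10.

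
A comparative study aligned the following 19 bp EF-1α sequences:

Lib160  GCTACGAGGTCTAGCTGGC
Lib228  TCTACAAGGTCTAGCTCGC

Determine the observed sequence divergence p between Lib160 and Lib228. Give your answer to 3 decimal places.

The sequences differ at positions 1 (G/T), 6 (G/A), 17 (G/C).
There are 3 differences over 19 sites, so p = 3/19 = 0.158.

0.158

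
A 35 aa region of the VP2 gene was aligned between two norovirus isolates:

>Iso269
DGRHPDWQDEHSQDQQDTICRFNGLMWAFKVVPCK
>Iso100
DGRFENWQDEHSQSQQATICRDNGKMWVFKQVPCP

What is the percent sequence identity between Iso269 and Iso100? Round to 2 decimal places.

71.43%

Differing sites — 4:H/F; 5:P/E; 6:D/N; 14:D/S; 17:D/A; 22:F/D; 25:L/K; 28:A/V; 31:V/Q; 35:K/P.
25 of the 35 sites match, so the percent identity is 25/35 × 100 = 71.43%.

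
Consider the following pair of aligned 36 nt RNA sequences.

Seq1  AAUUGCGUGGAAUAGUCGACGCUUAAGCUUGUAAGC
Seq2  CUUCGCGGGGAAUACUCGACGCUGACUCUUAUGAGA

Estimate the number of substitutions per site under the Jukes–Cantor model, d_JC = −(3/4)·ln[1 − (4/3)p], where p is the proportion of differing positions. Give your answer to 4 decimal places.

0.3924

Differing sites — 1:A/C; 2:A/U; 4:U/C; 8:U/G; 15:G/C; 24:U/G; 26:A/C; 27:G/U; 31:G/A; 33:A/G; 36:C/A.
p = 11/36 = 0.305556.
d = −0.75 · ln(1 − (4/3)·0.305556) = −0.75 · ln(0.592592) = −0.75 · (-0.523249) = 0.3924.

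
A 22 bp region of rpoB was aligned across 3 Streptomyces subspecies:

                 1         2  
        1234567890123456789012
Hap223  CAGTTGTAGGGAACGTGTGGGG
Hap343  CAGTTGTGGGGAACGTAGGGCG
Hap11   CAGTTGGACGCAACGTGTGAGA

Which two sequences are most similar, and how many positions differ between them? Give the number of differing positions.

Pairwise Hamming distances:
  Hap223 vs Hap343: 4
  Hap223 vs Hap11: 5
  Hap343 vs Hap11: 9
The smallest is 4, between Hap223 and Hap343.

4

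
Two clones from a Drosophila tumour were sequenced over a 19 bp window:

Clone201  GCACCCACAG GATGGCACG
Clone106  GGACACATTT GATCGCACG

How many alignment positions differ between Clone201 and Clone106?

6

Differing sites — 2:C/G; 5:C/A; 8:C/T; 9:A/T; 10:G/T; 14:G/C.
That gives 6 mismatches out of 19 aligned sites, so the Hamming distance is 6.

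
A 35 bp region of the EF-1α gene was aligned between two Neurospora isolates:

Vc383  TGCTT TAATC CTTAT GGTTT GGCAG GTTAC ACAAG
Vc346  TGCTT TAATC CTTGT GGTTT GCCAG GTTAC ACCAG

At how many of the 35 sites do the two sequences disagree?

The sequences differ at positions 14 (A/G), 22 (G/C), 33 (A/C).
That gives 3 mismatches out of 35 aligned sites, so the Hamming distance is 3.

3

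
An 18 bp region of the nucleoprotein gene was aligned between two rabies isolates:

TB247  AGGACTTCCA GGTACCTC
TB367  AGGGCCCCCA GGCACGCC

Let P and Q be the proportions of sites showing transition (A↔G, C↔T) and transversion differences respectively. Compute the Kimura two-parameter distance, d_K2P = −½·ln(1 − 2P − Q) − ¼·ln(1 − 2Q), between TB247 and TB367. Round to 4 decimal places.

The sequences differ at positions 4 (A/G, transition), 6 (T/C, transition), 7 (T/C, transition), 13 (T/C, transition), 16 (C/G, transversion), 17 (T/C, transition).
Of the 6 differences, 5 transitions and 1 transversion over 18 sites: P = 5/18 = 0.277778, Q = 1/18 = 0.055556.
d = −0.5·ln(0.388888) − 0.25·ln(0.888888) = −0.5·(-0.944464) − 0.25·(-0.117784) = 0.5017.

0.5017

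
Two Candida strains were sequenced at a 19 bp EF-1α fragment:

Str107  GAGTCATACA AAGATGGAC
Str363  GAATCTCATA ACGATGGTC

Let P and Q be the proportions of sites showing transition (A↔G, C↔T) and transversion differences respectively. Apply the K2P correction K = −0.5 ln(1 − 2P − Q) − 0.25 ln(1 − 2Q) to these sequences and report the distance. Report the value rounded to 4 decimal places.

Differing sites — 3:G/A (Ti); 6:A/T (Tv); 7:T/C (Ti); 9:C/T (Ti); 12:A/C (Tv); 18:A/T (Tv).
Of the 6 differences, 3 transitions and 3 transversions over 19 sites: P = 3/19 = 0.157895, Q = 3/19 = 0.157895.
d = −0.5·ln(0.526315) − 0.25·ln(0.684210) = −0.5·(-0.641855) − 0.25·(-0.379490) = 0.4158.

0.4158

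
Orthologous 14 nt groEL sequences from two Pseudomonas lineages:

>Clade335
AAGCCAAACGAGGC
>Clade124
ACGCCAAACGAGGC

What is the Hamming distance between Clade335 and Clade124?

Differing sites — 2:A/C.
That gives 1 mismatch out of 14 aligned sites, so the Hamming distance is 1.

1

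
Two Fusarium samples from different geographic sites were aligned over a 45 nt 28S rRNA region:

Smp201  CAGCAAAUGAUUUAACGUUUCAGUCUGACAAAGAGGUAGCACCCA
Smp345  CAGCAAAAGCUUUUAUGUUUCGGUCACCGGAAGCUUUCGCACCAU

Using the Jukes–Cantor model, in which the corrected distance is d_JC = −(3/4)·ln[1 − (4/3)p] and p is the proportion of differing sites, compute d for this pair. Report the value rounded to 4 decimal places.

0.4819

The sequences differ at positions 8 (U/A), 10 (A/C), 14 (A/U), 16 (C/U), 22 (A/G), 26 (U/A), 27 (G/C), 28 (A/C), 29 (C/G), 30 (A/G), 34 (A/C), 35 (G/U), 36 (G/U), 38 (A/C), 44 (C/A), 45 (A/U).
p = 16/45 = 0.355556.
d = −0.75 · ln(1 − (4/3)·0.355556) = −0.75 · ln(0.525925) = −0.75 · (-0.642597) = 0.4819.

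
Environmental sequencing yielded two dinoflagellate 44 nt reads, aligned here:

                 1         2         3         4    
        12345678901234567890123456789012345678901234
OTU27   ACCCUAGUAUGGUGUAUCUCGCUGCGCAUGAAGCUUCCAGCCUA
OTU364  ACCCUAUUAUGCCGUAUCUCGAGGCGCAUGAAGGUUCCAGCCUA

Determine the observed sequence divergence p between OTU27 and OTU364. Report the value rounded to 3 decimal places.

Mismatches occur at site 7 (G↔U), site 12 (G↔C), site 13 (U↔C), site 22 (C↔A), site 23 (U↔G), site 34 (C↔G).
There are 6 differences over 44 sites, so p = 6/44 = 0.136.

0.136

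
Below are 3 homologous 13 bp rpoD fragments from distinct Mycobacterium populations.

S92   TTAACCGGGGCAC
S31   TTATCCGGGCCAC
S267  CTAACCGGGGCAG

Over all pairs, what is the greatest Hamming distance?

Pairwise Hamming distances:
  S92 vs S31: 2
  S92 vs S267: 2
  S31 vs S267: 4
The largest is 4, between S31 and S267.

4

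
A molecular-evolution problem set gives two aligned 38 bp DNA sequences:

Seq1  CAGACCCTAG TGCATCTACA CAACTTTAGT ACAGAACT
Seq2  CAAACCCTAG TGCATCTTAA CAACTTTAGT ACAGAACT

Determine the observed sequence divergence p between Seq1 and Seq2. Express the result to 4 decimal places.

0.0789

Differing sites — 3:G/A; 18:A/T; 19:C/A.
There are 3 differences over 38 sites, so p = 3/38 = 0.0789.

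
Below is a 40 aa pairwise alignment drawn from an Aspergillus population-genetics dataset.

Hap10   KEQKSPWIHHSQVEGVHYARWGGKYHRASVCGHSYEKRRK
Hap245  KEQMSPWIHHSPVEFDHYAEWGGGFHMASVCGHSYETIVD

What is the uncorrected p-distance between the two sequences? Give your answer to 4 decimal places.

Mismatches occur at site 4 (K/M), site 12 (Q/P), site 15 (G/F), site 16 (V/D), site 20 (R/E), site 24 (K/G), site 25 (Y/F), site 27 (R/M), site 37 (K/T), site 38 (R/I), site 39 (R/V), site 40 (K/D).
There are 12 differences over 40 sites, so p = 12/40 = 0.3000.

0.3000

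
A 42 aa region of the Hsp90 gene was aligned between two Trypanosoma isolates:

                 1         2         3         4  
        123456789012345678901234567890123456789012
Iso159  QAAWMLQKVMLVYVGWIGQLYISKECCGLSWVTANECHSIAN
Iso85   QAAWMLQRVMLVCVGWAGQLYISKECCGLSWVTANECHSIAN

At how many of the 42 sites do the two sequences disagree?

Differing sites — 8:K/R; 13:Y/C; 17:I/A.
That gives 3 mismatches out of 42 aligned sites, so the Hamming distance is 3.

3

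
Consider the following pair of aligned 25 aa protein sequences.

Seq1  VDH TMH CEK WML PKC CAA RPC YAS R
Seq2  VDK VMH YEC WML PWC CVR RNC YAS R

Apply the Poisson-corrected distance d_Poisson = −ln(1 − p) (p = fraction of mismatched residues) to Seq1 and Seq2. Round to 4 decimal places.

0.3857

Mismatches occur at site 3 (H↔K), site 4 (T↔V), site 7 (C↔Y), site 9 (K↔C), site 14 (K↔W), site 17 (A↔V), site 18 (A↔R), site 20 (P↔N).
p = 8/25 = 0.320000.
d = −ln(1 − 0.320000) = −ln(0.680000) = 0.3857.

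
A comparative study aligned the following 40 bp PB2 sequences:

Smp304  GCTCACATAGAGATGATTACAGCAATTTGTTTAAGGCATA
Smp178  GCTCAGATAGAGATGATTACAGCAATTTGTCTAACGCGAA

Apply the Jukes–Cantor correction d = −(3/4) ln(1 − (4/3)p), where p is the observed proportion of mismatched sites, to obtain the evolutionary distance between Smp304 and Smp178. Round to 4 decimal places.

The sequences differ at positions 6 (C/G), 31 (T/C), 35 (G/C), 38 (A/G), 39 (T/A).
p = 5/40 = 0.125000.
d = −0.75 · ln(1 − (4/3)·0.125000) = −0.75 · ln(0.833333) = −0.75 · (-0.182322) = 0.1367.

0.1367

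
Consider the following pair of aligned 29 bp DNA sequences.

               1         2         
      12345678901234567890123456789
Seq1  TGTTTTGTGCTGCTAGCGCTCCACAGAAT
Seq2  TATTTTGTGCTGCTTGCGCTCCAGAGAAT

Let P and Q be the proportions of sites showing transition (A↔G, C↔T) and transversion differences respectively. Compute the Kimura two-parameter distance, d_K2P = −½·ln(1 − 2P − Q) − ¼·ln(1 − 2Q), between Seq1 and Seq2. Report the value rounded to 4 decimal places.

Differing sites — 2:G/A (Ti); 15:A/T (Tv); 24:C/G (Tv).
Of the 3 differences, 1 transition and 2 transversions over 29 sites: P = 1/29 = 0.034483, Q = 2/29 = 0.068966.
d = −0.5·ln(0.862068) − 0.25·ln(0.862068) = −0.5·(-0.148421) − 0.25·(-0.148421) = 0.1113.

0.1113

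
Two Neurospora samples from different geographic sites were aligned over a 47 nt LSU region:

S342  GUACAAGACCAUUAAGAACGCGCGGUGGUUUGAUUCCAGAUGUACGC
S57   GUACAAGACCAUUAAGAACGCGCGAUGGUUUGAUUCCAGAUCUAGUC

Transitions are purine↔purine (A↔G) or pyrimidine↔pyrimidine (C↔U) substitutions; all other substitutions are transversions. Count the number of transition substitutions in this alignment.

Differing sites — 25:G/A (Ti); 42:G/C (Tv); 45:C/G (Tv); 46:G/U (Tv).
Of the 4 differences, 1 transition and 3 transversions, so the answer is 1.

1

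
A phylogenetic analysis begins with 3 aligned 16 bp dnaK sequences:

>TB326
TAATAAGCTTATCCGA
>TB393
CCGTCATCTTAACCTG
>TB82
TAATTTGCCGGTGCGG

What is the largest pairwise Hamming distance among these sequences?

Pairwise Hamming distances:
  TB326 vs TB393: 8
  TB326 vs TB82: 7
  TB393 vs TB82: 12
The largest is 12, between TB393 and TB82.

12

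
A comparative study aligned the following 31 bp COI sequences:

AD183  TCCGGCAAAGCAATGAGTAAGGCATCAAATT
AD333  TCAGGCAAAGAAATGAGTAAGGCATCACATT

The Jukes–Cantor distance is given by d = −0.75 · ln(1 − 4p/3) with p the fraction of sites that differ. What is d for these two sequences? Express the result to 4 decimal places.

0.1036

The sequences differ at positions 3 (C/A), 11 (C/A), 28 (A/C).
p = 3/31 = 0.096774.
d = −0.75 · ln(1 − (4/3)·0.096774) = −0.75 · ln(0.870968) = −0.75 · (-0.138150) = 0.1036.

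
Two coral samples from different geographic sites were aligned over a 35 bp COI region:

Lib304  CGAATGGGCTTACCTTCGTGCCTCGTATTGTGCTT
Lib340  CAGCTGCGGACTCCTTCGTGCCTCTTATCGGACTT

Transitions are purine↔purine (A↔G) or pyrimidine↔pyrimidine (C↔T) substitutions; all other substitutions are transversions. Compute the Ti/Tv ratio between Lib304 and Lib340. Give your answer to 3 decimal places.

The sequences differ at positions 2 (G/A, transition), 3 (A/G, transition), 4 (A/C, transversion), 7 (G/C, transversion), 9 (C/G, transversion), 10 (T/A, transversion), 11 (T/C, transition), 12 (A/T, transversion), 25 (G/T, transversion), 29 (T/C, transition), 31 (T/G, transversion), 32 (G/A, transition).
Of the 12 differences, 5 transitions and 7 transversions, so Ti/Tv = 5/7 = 0.714.

0.714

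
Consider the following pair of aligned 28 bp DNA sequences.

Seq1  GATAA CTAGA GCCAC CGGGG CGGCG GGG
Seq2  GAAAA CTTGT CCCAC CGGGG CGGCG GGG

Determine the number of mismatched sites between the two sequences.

Differing sites — 3:T/A; 8:A/T; 10:A/T; 11:G/C.
That gives 4 mismatches out of 28 aligned sites, so the Hamming distance is 4.

4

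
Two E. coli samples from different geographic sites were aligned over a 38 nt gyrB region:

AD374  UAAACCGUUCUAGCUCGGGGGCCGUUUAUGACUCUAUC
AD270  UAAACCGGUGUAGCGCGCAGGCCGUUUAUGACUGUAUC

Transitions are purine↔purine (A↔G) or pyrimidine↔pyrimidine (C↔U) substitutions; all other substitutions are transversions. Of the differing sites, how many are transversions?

5

Differing sites — 8:U/G (Tv); 10:C/G (Tv); 15:U/G (Tv); 18:G/C (Tv); 19:G/A (Ti); 34:C/G (Tv).
Of the 6 differences, 1 transition and 5 transversions, so the answer is 5.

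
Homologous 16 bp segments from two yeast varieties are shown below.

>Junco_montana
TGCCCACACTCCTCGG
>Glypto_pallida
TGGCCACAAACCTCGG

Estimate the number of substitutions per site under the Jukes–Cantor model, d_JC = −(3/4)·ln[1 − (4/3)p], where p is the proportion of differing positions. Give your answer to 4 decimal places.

Differing sites — 3:C/G; 9:C/A; 10:T/A.
p = 3/16 = 0.187500.
d = −0.75 · ln(1 − (4/3)·0.187500) = −0.75 · ln(0.750000) = −0.75 · (-0.287682) = 0.2158.

0.2158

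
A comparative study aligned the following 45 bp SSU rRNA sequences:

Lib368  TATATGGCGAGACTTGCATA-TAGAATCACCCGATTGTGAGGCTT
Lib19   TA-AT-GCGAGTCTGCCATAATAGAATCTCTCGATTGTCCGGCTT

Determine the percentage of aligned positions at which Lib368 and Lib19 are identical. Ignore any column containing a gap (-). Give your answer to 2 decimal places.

Excluding the 3 gap columns leaves 42 comparable sites.
The sequences differ at positions 12 (A/T), 15 (T/G), 16 (G/C), 29 (A/T), 31 (C/T), 39 (G/C), 40 (A/C).
35 of the 42 comparable sites match, so the percent identity is 35/42 × 100 = 83.33%.

83.33%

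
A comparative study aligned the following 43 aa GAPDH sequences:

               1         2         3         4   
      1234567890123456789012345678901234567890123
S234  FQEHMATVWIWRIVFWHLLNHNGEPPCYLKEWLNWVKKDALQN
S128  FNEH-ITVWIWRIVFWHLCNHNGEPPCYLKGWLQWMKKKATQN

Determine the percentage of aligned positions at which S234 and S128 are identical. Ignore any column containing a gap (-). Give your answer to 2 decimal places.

Excluding the 1 gap column leaves 42 comparable sites.
The sequences differ at positions 2 (Q/N), 6 (A/I), 19 (L/C), 31 (E/G), 34 (N/Q), 36 (V/M), 39 (D/K), 41 (L/T).
34 of the 42 comparable sites match, so the percent identity is 34/42 × 100 = 80.95%.

80.95%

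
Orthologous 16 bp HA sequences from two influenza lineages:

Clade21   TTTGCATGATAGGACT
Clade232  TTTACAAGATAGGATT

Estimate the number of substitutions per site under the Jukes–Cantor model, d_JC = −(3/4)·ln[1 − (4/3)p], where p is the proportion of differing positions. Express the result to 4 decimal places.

Mismatches occur at site 4 (G↔A), site 7 (T↔A), site 15 (C↔T).
p = 3/16 = 0.187500.
d = −0.75 · ln(1 − (4/3)·0.187500) = −0.75 · ln(0.750000) = −0.75 · (-0.287682) = 0.2158.

0.2158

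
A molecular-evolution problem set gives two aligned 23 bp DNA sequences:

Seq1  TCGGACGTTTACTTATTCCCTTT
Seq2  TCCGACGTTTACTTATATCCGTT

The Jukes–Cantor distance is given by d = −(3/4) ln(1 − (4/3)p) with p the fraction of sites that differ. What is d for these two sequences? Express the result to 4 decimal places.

Mismatches occur at site 3 (G↔C), site 17 (T↔A), site 18 (C↔T), site 21 (T↔G).
p = 4/23 = 0.173913.
d = −0.75 · ln(1 − (4/3)·0.173913) = −0.75 · ln(0.768116) = −0.75 · (-0.263815) = 0.1979.

0.1979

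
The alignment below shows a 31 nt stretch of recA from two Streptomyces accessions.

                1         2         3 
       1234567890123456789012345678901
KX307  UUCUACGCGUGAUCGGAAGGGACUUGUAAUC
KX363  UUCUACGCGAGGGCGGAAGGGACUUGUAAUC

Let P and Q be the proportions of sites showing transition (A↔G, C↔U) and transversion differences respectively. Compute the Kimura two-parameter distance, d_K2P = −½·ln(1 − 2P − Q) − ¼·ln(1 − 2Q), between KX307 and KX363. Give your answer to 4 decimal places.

0.1036

The sequences differ at positions 10 (U/A, transversion), 12 (A/G, transition), 13 (U/G, transversion).
Of the 3 differences, 1 transition and 2 transversions over 31 sites: P = 1/31 = 0.032258, Q = 2/31 = 0.064516.
d = −0.5·ln(0.870968) − 0.25·ln(0.870968) = −0.5·(-0.138150) − 0.25·(-0.138150) = 0.1036.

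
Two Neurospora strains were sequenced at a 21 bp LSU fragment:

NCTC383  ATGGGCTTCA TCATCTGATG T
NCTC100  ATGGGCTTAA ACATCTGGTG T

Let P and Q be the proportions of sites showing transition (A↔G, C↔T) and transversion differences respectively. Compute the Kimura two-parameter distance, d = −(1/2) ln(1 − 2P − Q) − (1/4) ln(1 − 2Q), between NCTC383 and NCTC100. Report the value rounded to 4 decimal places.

Mismatches occur at site 9 (C→A, transversion), site 11 (T→A, transversion), site 18 (A→G, transition).
Of the 3 differences, 1 transition and 2 transversions over 21 sites: P = 1/21 = 0.047619, Q = 2/21 = 0.095238.
d = −0.5·ln(0.809524) − 0.25·ln(0.809524) = −0.5·(-0.211309) − 0.25·(-0.211309) = 0.1585.

0.1585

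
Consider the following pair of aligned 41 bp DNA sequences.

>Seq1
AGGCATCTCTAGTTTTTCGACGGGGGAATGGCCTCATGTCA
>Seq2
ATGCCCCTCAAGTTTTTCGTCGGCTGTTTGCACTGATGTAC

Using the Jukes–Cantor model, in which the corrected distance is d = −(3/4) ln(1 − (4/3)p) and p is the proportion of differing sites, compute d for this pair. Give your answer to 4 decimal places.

0.4556

The sequences differ at positions 2 (G/T), 5 (A/C), 6 (T/C), 10 (T/A), 20 (A/T), 24 (G/C), 25 (G/T), 27 (A/T), 28 (A/T), 31 (G/C), 32 (C/A), 35 (C/G), 40 (C/A), 41 (A/C).
p = 14/41 = 0.341463.
d = −0.75 · ln(1 − (4/3)·0.341463) = −0.75 · ln(0.544716) = −0.75 · (-0.607491) = 0.4556.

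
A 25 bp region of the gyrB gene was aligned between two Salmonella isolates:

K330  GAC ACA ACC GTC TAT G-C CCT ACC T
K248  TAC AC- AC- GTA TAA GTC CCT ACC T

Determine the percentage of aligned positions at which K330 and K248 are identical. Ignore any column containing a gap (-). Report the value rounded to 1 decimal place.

86.4%

Excluding the 3 gap columns leaves 22 comparable sites.
The sequences differ at positions 1 (G/T), 12 (C/A), 15 (T/A).
19 of the 22 comparable sites match, so the percent identity is 19/22 × 100 = 86.4%.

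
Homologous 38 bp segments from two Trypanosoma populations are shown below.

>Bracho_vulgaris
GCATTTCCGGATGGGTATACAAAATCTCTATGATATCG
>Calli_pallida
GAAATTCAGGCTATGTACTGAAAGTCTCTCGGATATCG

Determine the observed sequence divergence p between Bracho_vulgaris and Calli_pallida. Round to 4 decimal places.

0.3158

Mismatches occur at site 2 (C↔A), site 4 (T↔A), site 8 (C↔A), site 11 (A↔C), site 13 (G↔A), site 14 (G↔T), site 18 (T↔C), site 19 (A↔T), site 20 (C↔G), site 24 (A↔G), site 30 (A↔C), site 31 (T↔G).
There are 12 differences over 38 sites, so p = 12/38 = 0.3158.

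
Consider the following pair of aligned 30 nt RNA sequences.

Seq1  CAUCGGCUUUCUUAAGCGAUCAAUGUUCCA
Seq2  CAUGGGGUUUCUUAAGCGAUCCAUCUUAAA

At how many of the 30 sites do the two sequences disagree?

6

The sequences differ at positions 4 (C/G), 7 (C/G), 22 (A/C), 25 (G/C), 28 (C/A), 29 (C/A).
That gives 6 mismatches out of 30 aligned sites, so the Hamming distance is 6.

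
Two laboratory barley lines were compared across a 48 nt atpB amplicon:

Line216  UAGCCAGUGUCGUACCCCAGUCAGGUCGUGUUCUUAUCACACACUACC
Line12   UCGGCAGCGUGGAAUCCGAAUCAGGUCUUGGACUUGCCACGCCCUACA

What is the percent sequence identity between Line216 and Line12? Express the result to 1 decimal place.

66.7%

Mismatches occur at site 2 (A↔C), site 4 (C↔G), site 8 (U↔C), site 11 (C↔G), site 13 (U↔A), site 15 (C↔U), site 18 (C↔G), site 20 (G↔A), site 28 (G↔U), site 31 (U↔G), site 32 (U↔A), site 36 (A↔G), site 37 (U↔C), site 41 (A↔G), site 43 (A↔C), site 48 (C↔A).
32 of the 48 sites match, so the percent identity is 32/48 × 100 = 66.7%.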